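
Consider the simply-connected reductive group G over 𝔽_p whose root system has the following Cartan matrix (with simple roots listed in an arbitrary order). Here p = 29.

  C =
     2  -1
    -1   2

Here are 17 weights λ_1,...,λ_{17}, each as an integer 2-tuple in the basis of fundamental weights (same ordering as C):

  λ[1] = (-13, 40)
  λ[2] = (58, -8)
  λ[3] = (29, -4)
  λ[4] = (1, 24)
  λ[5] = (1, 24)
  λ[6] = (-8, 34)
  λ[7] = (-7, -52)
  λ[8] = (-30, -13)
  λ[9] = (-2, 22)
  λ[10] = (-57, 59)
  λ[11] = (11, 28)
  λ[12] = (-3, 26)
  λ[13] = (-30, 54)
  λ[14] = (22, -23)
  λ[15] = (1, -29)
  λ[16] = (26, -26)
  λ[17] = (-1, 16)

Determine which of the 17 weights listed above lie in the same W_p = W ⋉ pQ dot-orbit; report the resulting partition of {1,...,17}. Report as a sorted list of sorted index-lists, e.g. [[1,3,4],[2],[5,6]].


Cartan matrix: type A_2 (|W|=6); un-permuting the 2 rows.

Each λ_j+ρ reduced to Ā_29; 2-tuples below use C's row order:

  [1] (0, 17);  [2] (1, 22);  [3] (26, 2);  [4] (2, 25);  [5] (2, 25);  [6] (1, 22);  [7] (1, 22);  [8] (0, 17);  [9] (1, 22);  [10] (2, 25);  [11] (0, 17);  [12] (2, 25);  [13] (3, 0);  [14] (1, 22);  [15] (26, 2);  [16] (2, 25);  [17] (0, 17)

Grouping the 17 weights by Ā_29-representative: 5 linkage classes.

[[1, 8, 11, 17], [2, 6, 7, 9, 14], [3, 15], [4, 5, 10, 12, 16], [13]]


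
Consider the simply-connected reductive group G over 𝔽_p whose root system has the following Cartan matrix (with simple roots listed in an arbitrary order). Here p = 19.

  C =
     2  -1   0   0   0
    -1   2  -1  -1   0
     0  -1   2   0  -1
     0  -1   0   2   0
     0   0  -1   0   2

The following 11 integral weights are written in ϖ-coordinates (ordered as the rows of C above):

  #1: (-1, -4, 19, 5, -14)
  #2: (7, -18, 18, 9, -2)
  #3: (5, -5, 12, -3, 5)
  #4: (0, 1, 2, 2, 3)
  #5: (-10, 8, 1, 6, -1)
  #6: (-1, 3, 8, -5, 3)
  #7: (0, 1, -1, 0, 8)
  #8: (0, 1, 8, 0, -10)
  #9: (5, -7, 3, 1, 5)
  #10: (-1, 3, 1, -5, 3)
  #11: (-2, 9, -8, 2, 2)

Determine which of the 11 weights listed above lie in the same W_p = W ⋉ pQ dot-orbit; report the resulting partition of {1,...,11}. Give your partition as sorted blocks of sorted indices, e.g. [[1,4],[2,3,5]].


Type D_5, rank 5, |W|=1920; reorder rows/cols to standard.

Each λ_j+ρ reduced to Ā_19; 5-tuples below use C's row order:

  λ_1 → (1, 2, 0, 1, 9) · λ_2 → (9, 0, 1, 7, 0) · λ_3 → (0, 0, 2, 4, 4) · λ_4 → (1, 2, 3, 3, 4) · λ_5 → (9, 0, 1, 7, 0) · λ_6 → (0, 0, 2, 4, 4) · λ_7 → (1, 2, 0, 1, 9) · λ_8 → (1, 2, 0, 1, 9) · λ_9 → (0, 0, 2, 4, 4) · λ_10 → (0, 0, 2, 4, 4) · λ_11 → (1, 2, 3, 3, 4)

Partition of {1..11} into 4 W_19-dot-orbits:

[[1, 7, 8], [2, 5], [3, 6, 9, 10], [4, 11]]


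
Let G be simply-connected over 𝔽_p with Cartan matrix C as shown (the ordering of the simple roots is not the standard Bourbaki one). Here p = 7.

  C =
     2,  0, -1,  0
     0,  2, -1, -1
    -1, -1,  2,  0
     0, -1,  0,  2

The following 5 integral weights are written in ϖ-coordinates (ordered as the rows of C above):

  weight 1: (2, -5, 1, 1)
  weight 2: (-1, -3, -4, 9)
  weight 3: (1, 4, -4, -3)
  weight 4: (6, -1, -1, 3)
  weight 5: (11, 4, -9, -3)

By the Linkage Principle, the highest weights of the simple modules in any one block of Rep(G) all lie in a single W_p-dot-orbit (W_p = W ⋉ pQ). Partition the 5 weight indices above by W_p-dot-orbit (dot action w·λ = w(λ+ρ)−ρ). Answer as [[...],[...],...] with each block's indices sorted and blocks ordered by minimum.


A_4 Cartan matrix, 4 simple roots permuted; ρ=(1,1,1,1).

λ_j+ρ reflected into Ā_7 (⟨·,θ^∨⟩≤7); 4-tuples as given:

  1: (1, 0, 2, 2)
  2: (1, 0, 2, 2)
  3: (1, 0, 2, 2)
  4: (3, 0, 0, 0)
  5: (1, 0, 2, 2)

These 5 weights hit 2 W_7-dot-orbits; sizes (4, 1):

[[1, 2, 3, 5], [4]]


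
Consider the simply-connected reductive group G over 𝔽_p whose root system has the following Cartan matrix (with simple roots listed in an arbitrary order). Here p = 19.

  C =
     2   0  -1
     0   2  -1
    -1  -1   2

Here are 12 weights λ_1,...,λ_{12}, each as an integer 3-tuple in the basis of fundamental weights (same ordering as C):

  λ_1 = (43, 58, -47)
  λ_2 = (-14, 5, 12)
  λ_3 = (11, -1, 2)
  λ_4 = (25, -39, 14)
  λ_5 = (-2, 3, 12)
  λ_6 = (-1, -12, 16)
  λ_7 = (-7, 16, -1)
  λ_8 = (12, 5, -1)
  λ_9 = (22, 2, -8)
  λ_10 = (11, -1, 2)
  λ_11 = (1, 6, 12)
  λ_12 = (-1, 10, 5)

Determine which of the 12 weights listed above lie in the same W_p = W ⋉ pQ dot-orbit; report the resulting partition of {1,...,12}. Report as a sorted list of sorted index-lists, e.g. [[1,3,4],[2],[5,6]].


Root system A_3: the 3×3 matrix C matches after relabeling.

Folding the 12 weights λ_j+ρ into Ā_19 (reps in the given 3-coord order):

  λ_1+ρ ↦ (0, 11, 6);  λ_2+ρ ↦ (13, 6, 0);  λ_3+ρ ↦ (12, 0, 3);  λ_4+ρ ↦ (12, 0, 3);  λ_5+ρ ↦ (1, 4, 12);  λ_6+ρ ↦ (0, 11, 6);  λ_7+ρ ↦ (0, 11, 6);  λ_8+ρ ↦ (13, 6, 0);  λ_9+ρ ↦ (12, 0, 3);  λ_10+ρ ↦ (12, 0, 3);  λ_11+ρ ↦ (1, 4, 12);  λ_12+ρ ↦ (0, 11, 6)

Partition of {1..12} into 4 W_19-dot-orbits:

[[1, 6, 7, 12], [2, 8], [3, 4, 9, 10], [5, 11]]


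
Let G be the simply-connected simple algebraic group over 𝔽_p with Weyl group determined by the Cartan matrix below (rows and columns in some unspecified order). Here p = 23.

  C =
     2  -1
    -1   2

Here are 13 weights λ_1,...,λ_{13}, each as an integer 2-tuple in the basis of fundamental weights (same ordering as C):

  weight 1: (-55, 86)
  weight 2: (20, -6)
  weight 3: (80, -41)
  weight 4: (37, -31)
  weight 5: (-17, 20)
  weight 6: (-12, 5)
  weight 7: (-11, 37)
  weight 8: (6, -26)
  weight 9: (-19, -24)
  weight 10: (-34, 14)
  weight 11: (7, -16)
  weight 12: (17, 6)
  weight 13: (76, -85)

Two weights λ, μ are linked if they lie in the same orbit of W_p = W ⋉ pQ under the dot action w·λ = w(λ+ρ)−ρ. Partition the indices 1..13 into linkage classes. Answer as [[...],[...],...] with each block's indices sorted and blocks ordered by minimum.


C ↔ A_2 under row/col permutation; |W(A_2)| = 6.

W_23-reps of the 13 weights in Ā_23 (same 2-coord order as C):

  [1] (5, 8)
  [2] (16, 5)
  [3] (6, 5)
  [4] (7, 8)
  [5] (16, 5)
  [6] (6, 5)
  [7] (5, 8)
  [8] (16, 5)
  [9] (5, 0)
  [10] (5, 8)
  [11] (7, 8)
  [12] (16, 5)
  [13] (7, 8)

Partition of {1..13} into 5 W_23-dot-orbits:

[[1, 7, 10], [2, 5, 8, 12], [3, 6], [4, 11, 13], [9]]


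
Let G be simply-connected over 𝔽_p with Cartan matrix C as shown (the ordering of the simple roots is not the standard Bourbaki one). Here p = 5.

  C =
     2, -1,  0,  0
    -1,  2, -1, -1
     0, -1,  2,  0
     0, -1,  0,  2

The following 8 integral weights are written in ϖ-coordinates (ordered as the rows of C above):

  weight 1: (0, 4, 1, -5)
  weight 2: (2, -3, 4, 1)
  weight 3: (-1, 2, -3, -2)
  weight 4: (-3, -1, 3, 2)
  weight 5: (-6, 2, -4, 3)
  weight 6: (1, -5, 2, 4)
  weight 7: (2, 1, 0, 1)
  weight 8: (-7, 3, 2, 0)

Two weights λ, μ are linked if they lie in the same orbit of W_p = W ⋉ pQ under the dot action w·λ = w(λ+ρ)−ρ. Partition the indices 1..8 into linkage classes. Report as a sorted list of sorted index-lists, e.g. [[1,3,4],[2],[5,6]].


D_4 Cartan matrix, 4 simple roots permuted; ρ=(1,1,1,1).

Folding the 8 weights λ_j+ρ into Ā_5 (reps in the given 4-coord order):

  1: (2, 0, 1, 1)
  2: (0, 0, 2, 1)
  3: (0, 0, 2, 1)
  4: (0, 0, 2, 1)
  5: (0, 0, 2, 1)
  6: (2, 0, 1, 1)
  7: (0, 0, 2, 1)
  8: (2, 0, 1, 1)

These 8 weights hit 2 W_5-dot-orbits; sizes (3, 5):

[[1, 6, 8], [2, 3, 4, 5, 7]]


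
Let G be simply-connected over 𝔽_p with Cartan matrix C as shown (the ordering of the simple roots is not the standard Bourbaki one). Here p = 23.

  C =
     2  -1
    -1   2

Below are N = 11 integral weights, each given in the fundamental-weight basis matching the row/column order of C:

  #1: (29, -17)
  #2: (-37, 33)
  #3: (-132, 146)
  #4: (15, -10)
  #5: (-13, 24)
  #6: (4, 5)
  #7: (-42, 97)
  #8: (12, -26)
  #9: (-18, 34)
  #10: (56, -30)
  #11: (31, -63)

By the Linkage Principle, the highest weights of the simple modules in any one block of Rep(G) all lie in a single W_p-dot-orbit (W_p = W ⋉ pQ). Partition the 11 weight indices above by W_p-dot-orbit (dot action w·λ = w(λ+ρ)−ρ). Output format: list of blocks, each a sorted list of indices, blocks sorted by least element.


Dynkin diagram of C (from the 2 off-diagonal −1 entries): A_2.

Ā_23 reps of the 11 weights (A_2, coords as presented):

  [1] (7, 9) · [2] (10, 11) · [3] (7, 9) · [4] (7, 9) · [5] (10, 11) · [6] (5, 6) · [7] (5, 6) · [8] (10, 11) · [9] (5, 6) · [10] (5, 6) · [11] (7, 9)

The 11 indices split into 3 linkage classes (same alcove rep ⇔ same W_23-dot-orbit):

[[1, 3, 4, 11], [2, 5, 8], [6, 7, 9, 10]]


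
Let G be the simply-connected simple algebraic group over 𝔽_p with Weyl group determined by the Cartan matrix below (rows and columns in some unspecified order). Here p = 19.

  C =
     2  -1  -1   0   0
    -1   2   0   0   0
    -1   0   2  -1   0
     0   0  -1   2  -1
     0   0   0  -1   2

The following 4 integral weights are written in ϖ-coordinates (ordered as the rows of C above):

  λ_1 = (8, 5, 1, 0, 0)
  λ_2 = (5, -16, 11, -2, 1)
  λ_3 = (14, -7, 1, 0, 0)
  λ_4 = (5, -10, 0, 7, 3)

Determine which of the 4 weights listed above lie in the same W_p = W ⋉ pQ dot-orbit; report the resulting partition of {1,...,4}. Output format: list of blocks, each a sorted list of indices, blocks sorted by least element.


Type A_5, rank 5, |W|=720; reorder rows/cols to standard.

Alcove-folded reps (p=19, 4 weights, presented ϖ-order):

  [1] (9, 6, 2, 1, 1);  [2] (9, 6, 2, 1, 1);  [3] (9, 6, 2, 1, 1);  [4] (1, 6, 2, 6, 4)

2 distinct reps among the 4 weights ⇒ 2 W_19-linkage classes:

[[1, 2, 3], [4]]


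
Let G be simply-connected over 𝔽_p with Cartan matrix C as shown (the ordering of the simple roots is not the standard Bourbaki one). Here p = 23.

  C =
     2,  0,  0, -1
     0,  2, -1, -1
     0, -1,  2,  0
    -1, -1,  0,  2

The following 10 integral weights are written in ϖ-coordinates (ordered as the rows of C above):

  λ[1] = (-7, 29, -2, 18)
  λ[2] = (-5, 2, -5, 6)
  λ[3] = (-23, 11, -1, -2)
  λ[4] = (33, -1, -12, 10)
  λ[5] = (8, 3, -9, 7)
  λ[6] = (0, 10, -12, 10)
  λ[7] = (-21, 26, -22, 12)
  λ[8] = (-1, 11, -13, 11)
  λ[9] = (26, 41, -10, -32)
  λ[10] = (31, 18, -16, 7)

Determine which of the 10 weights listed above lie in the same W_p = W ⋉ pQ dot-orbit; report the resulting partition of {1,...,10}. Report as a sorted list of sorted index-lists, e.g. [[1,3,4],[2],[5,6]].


Dynkin diagram of C (from the 6 off-diagonal −1 entries): A_4.

Folding the 10 weights λ_j+ρ into Ā_23 (reps in the given 4-coord order):

  1: (4, 1, 3, 2) · 2: (4, 1, 3, 2) · 3: (1, 0, 11, 11) · 4: (1, 0, 11, 11) · 5: (9, 4, 4, 4) · 6: (1, 0, 11, 11) · 7: (4, 1, 3, 2) · 8: (1, 0, 11, 11) · 9: (9, 4, 4, 4) · 10: (9, 4, 4, 4)

Grouping the 10 weights by Ā_23-representative: 3 linkage classes.

[[1, 2, 7], [3, 4, 6, 8], [5, 9, 10]]


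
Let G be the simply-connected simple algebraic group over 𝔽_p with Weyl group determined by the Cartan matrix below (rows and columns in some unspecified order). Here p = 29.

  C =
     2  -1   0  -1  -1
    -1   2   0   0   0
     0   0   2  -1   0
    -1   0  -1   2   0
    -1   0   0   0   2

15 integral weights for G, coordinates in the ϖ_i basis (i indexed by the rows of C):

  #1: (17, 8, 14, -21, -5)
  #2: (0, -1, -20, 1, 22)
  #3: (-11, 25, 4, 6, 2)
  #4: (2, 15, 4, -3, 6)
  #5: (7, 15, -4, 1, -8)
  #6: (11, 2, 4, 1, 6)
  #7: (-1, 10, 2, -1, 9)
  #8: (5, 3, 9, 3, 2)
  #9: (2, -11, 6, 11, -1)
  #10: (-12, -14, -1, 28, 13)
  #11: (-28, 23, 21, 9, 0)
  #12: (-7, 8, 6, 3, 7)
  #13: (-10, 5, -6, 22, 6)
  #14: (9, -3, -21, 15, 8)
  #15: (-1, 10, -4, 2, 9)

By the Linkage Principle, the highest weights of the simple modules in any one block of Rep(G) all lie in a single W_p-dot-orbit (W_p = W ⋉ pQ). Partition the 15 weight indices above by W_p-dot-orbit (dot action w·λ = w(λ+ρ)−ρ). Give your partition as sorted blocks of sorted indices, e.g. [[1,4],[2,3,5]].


D_5 Cartan matrix, 5 simple roots permuted; ρ=(1,1,1,1,1).

Alcove-folded reps (p=29, 15 weights, presented ϖ-order):

  [1] (4, 3, 5, 2, 2);  [2] (0, 16, 2, 1, 7);  [3] (0, 16, 2, 1, 7);  [4] (0, 16, 2, 1, 7);  [5] (0, 16, 2, 1, 7);  [6] (0, 3, 7, 5, 7);  [7] (0, 11, 3, 0, 10);  [8] (2, 4, 6, 4, 3);  [9] (0, 3, 7, 5, 7);  [10] (0, 11, 3, 0, 10);  [11] (0, 16, 2, 1, 7);  [12] (4, 3, 5, 2, 2);  [13] (4, 3, 5, 2, 2);  [14] (2, 4, 6, 4, 3);  [15] (0, 11, 3, 0, 10)

These 15 weights hit 5 W_29-dot-orbits; sizes (3, 5, 2, 3, 2):

[[1, 12, 13], [2, 3, 4, 5, 11], [6, 9], [7, 10, 15], [8, 14]]


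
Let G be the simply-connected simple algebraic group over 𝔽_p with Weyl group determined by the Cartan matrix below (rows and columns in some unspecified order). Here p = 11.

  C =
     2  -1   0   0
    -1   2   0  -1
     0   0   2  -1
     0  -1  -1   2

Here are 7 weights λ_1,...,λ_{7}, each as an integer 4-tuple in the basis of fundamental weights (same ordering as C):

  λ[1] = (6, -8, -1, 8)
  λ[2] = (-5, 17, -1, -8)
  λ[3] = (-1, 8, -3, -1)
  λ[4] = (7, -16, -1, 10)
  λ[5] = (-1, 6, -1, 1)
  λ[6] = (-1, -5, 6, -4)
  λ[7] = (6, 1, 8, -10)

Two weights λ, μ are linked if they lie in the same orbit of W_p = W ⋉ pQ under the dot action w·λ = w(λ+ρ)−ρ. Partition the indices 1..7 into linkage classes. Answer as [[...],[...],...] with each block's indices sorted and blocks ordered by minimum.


Dynkin diagram of C (from the 6 off-diagonal −1 entries): A_4.

Folding the 7 weights λ_j+ρ into Ā_11 (reps in the given 4-coord order):

  [1] (0, 7, 0, 2) · [2] (3, 4, 0, 0) · [3] (0, 7, 0, 2) · [4] (3, 4, 0, 0) · [5] (0, 7, 0, 2) · [6] (3, 4, 0, 0) · [7] (0, 7, 0, 2)

Linkage partition of the 7 weights (2 classes, p=11):

[[1, 3, 5, 7], [2, 4, 6]]


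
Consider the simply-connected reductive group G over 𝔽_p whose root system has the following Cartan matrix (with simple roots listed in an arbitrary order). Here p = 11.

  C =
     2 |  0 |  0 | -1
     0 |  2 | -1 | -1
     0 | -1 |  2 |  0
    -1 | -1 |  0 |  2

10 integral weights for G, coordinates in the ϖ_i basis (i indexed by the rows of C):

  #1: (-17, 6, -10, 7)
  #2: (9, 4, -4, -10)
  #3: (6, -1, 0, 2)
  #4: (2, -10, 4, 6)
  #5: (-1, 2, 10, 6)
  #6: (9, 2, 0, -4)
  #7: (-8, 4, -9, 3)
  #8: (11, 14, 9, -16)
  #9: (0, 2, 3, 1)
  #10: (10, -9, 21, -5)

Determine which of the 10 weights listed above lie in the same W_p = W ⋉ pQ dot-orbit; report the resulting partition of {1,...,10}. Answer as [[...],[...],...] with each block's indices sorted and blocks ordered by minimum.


Root system A_4: the 4×4 matrix C matches after relabeling.

λ_j+ρ reflected into Ā_11 (⟨·,θ^∨⟩≤11); 4-tuples as given:

  1: (1, 3, 4, 2)
  2: (1, 3, 4, 2)
  3: (7, 0, 1, 3)
  4: (1, 3, 4, 2)
  5: (7, 0, 1, 3)
  6: (7, 0, 1, 3)
  7: (1, 3, 2, 3)
  8: (7, 0, 1, 3)
  9: (1, 3, 4, 2)
  10: (7, 0, 1, 3)

These 10 weights hit 3 W_11-dot-orbits; sizes (4, 5, 1):

[[1, 2, 4, 9], [3, 5, 6, 8, 10], [7]]


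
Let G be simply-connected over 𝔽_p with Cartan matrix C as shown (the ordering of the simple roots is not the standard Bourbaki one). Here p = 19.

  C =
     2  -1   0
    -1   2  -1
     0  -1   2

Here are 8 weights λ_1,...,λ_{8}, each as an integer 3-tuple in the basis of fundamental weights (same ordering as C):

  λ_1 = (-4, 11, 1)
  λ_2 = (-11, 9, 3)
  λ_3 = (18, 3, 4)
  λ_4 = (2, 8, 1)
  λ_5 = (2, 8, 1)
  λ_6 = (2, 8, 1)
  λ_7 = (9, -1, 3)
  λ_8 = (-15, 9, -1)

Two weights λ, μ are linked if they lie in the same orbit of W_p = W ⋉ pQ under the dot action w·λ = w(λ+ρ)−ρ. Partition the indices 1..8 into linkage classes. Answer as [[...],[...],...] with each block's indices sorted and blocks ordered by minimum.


Root system A_3: the 3×3 matrix C matches after relabeling.

Ā_19 reps of the 8 weights (A_3, coords as presented):

  [1] (3, 9, 2) · [2] (10, 0, 4) · [3] (10, 0, 4) · [4] (3, 9, 2) · [5] (3, 9, 2) · [6] (3, 9, 2) · [7] (10, 0, 4) · [8] (10, 0, 4)

Partition of {1..8} into 2 W_19-dot-orbits:

[[1, 4, 5, 6], [2, 3, 7, 8]]


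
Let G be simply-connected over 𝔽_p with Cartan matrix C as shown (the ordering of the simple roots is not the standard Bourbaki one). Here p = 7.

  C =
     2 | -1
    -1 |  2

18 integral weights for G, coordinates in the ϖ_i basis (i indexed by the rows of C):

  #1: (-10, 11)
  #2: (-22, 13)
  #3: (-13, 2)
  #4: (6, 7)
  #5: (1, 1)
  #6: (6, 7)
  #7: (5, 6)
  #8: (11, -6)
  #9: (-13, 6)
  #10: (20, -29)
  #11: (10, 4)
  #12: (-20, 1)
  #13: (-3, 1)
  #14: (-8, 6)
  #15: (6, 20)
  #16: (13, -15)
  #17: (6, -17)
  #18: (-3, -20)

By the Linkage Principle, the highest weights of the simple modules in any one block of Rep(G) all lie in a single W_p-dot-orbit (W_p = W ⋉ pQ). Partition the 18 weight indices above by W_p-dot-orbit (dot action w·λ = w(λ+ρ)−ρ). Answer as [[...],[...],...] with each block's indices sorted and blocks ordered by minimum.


C ↔ A_2 under row/col permutation; |W(A_2)| = 6.

λ_j+ρ reflected into Ā_7 (⟨·,θ^∨⟩≤7); 2-tuples as given:

  1: (2, 2) · 2: (7, 0) · 3: (2, 2) · 4: (0, 1) · 5: (2, 2) · 6: (0, 1) · 7: (0, 1) · 8: (2, 0) · 9: (2, 0) · 10: (7, 0) · 11: (2, 2) · 12: (2, 2) · 13: (2, 0) · 14: (7, 0) · 15: (7, 0) · 16: (7, 0) · 17: (2, 0) · 18: (2, 0)

Linkage partition of the 18 weights (4 classes, p=7):

[[1, 3, 5, 11, 12], [2, 10, 14, 15, 16], [4, 6, 7], [8, 9, 13, 17, 18]]


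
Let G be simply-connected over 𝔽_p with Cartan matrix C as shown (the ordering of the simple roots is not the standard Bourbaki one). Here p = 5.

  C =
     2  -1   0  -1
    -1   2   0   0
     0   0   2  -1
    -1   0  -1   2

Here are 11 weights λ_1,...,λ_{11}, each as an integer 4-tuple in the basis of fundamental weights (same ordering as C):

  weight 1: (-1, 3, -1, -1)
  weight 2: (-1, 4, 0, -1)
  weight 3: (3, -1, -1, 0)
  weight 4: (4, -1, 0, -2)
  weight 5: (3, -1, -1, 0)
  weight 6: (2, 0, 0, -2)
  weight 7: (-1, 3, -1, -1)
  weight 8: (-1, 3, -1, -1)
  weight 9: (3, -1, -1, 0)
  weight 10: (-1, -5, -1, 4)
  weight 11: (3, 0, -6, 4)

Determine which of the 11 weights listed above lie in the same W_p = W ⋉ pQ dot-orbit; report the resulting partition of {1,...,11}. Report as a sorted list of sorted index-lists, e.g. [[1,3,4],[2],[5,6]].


Dynkin diagram of C (from the 6 off-diagonal −1 entries): A_4.

Ā_5 reps of the 11 weights (A_4, coords as presented):

    1: (0, 4, 0, 0)
    2: (0, 4, 0, 0)
    3: (4, 0, 0, 1)
    4: (4, 0, 0, 1)
    5: (4, 0, 0, 1)
    6: (2, 1, 0, 1)
    7: (0, 4, 0, 0)
    8: (0, 4, 0, 0)
    9: (4, 0, 0, 1)
    10: (4, 0, 0, 1)
    11: (0, 4, 0, 0)

Linkage partition of the 11 weights (3 classes, p=5):

[[1, 2, 7, 8, 11], [3, 4, 5, 9, 10], [6]]


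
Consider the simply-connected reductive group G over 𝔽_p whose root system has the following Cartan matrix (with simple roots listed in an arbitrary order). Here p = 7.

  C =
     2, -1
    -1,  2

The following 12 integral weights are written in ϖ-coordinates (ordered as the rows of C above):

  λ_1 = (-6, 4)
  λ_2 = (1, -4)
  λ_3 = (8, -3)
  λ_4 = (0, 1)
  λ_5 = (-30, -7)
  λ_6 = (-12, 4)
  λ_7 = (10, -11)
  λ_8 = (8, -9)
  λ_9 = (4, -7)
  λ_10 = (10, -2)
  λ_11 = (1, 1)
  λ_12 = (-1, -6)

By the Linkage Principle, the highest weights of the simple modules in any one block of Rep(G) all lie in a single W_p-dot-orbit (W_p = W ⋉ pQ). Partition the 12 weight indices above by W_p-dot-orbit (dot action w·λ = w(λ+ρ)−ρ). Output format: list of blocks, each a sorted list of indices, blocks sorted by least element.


Dynkin diagram of C (from the 2 off-diagonal −1 entries): A_2.

Folding the 12 weights λ_j+ρ into Ā_7 (reps in the given 2-coord order):

    λ_1+ρ ↦ (5, 0)
    λ_2+ρ ↦ (1, 2)
    λ_3+ρ ↦ (5, 0)
    λ_4+ρ ↦ (1, 2)
    λ_5+ρ ↦ (1, 0)
    λ_6+ρ ↦ (1, 2)
    λ_7+ρ ↦ (3, 3)
    λ_8+ρ ↦ (1, 5)
    λ_9+ρ ↦ (1, 5)
    λ_10+ρ ↦ (3, 3)
    λ_11+ρ ↦ (2, 2)
    λ_12+ρ ↦ (5, 0)

These 12 weights hit 6 W_7-dot-orbits; sizes (3, 3, 1, 2, 2, 1):

[[1, 3, 12], [2, 4, 6], [5], [7, 10], [8, 9], [11]]


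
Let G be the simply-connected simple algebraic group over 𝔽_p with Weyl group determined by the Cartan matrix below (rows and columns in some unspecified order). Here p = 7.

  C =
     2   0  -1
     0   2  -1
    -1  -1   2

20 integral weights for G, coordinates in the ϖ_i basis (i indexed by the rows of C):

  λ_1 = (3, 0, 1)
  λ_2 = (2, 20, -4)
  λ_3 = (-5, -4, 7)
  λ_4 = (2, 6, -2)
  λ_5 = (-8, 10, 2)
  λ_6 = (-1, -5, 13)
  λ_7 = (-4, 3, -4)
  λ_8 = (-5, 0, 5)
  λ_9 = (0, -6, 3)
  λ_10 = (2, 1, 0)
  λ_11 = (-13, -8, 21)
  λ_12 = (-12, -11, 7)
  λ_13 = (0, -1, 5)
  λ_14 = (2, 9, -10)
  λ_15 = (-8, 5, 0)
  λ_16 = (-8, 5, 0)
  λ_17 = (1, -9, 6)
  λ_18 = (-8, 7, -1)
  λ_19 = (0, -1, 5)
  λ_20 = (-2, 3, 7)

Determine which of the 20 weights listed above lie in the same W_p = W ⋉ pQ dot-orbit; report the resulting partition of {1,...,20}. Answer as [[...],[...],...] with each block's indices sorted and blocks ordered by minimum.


Root system A_3: the 3×3 matrix C matches after relabeling.

W_7-reps of the 20 weights in Ā_7 (same 3-coord order as C):

  [1] (4, 1, 2) · [2] (4, 0, 0) · [3] (3, 2, 1) · [4] (0, 4, 1) · [5] (4, 0, 0) · [6] (4, 0, 0) · [7] (3, 2, 1) · [8] (4, 1, 2) · [9] (0, 4, 1) · [10] (3, 2, 1) · [11] (4, 1, 2) · [12] (3, 2, 1) · [13] (1, 0, 6) · [14] (3, 2, 1) · [15] (1, 0, 6) · [16] (1, 0, 6) · [17] (1, 5, 0) · [18] (1, 0, 6) · [19] (1, 0, 6) · [20] (4, 1, 2)

Linkage partition of the 20 weights (6 classes, p=7):

[[1, 8, 11, 20], [2, 5, 6], [3, 7, 10, 12, 14], [4, 9], [13, 15, 16, 18, 19], [17]]


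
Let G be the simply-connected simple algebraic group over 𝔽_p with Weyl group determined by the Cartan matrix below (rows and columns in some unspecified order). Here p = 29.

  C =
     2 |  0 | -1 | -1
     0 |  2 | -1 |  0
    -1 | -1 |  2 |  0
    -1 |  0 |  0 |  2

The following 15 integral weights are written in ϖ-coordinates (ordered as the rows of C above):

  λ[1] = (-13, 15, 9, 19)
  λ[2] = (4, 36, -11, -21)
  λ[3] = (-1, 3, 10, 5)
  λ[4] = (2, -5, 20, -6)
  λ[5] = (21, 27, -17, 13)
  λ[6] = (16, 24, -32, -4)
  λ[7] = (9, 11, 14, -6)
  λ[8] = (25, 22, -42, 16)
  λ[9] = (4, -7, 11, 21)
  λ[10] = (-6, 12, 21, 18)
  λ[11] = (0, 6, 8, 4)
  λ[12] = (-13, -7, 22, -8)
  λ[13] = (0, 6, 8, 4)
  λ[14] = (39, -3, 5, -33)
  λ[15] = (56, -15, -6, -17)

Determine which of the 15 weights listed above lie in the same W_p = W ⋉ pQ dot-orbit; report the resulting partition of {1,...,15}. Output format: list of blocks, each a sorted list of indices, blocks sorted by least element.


C ↔ A_4 under row/col permutation; |W(A_4)| = 120.

Ā_29 reps of the 15 weights (A_4, coords as presented):

  λ_1+ρ ↦ (10, 9, 2, 3);  λ_2+ρ ↦ (2, 4, 15, 3);  λ_3+ρ ↦ (0, 4, 11, 6);  λ_4+ρ ↦ (2, 4, 15, 3);  λ_5+ρ ↦ (1, 7, 9, 5);  λ_6+ρ ↦ (3, 4, 8, 12);  λ_7+ρ ↦ (2, 4, 15, 3);  λ_8+ρ ↦ (3, 4, 8, 12);  λ_9+ρ ↦ (5, 4, 2, 12);  λ_10+ρ ↦ (1, 7, 9, 5);  λ_11+ρ ↦ (1, 7, 9, 5);  λ_12+ρ ↦ (5, 4, 2, 12);  λ_13+ρ ↦ (1, 7, 9, 5);  λ_14+ρ ↦ (3, 4, 8, 12);  λ_15+ρ ↦ (1, 7, 9, 5)

Partition of {1..15} into 6 W_29-dot-orbits:

[[1], [2, 4, 7], [3], [5, 10, 11, 13, 15], [6, 8, 14], [9, 12]]


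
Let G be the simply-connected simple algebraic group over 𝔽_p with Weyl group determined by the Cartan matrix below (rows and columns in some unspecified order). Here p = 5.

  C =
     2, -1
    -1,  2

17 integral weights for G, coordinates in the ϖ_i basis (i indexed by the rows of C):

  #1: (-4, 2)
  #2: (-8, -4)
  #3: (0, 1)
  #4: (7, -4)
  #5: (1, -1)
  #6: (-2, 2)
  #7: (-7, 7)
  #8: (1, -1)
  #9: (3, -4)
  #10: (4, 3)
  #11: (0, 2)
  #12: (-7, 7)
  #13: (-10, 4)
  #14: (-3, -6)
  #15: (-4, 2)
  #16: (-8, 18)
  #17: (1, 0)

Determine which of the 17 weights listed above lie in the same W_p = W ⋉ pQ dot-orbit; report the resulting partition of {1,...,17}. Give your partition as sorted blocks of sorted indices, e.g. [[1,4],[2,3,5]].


Type A_2, rank 2, |W|=6; reorder rows/cols to standard.

Folding the 17 weights λ_j+ρ into Ā_5 (reps in the given 2-coord order):

  [1] (3, 0);  [2] (2, 0);  [3] (1, 2);  [4] (2, 0);  [5] (2, 0);  [6] (1, 2);  [7] (2, 1);  [8] (2, 0);  [9] (1, 3);  [10] (1, 0);  [11] (1, 3);  [12] (2, 1);  [13] (1, 0);  [14] (3, 0);  [15] (3, 0);  [16] (2, 1);  [17] (2, 1)

Linkage partition of the 17 weights (6 classes, p=5):

[[1, 14, 15], [2, 4, 5, 8], [3, 6], [7, 12, 16, 17], [9, 11], [10, 13]]


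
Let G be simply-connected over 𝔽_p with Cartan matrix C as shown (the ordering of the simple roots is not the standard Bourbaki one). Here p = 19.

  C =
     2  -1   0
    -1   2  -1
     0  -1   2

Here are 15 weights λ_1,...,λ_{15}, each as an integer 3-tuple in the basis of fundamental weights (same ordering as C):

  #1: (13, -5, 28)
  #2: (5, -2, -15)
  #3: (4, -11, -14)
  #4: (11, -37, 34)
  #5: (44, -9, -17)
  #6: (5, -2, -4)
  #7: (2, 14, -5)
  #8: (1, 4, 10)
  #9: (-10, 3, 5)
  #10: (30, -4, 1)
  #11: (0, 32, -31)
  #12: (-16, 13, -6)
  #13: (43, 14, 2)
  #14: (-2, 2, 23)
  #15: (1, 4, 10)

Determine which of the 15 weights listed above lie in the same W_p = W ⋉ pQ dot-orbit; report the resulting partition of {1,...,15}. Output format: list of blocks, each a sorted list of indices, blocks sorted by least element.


Cartan matrix: type A_3 (|W|=24); un-permuting the 3 rows.

λ_j+ρ reflected into Ā_19 (⟨·,θ^∨⟩≤19); 3-tuples as given:

  λ_1+ρ ↦ (4, 5, 1)
  λ_2+ρ ↦ (9, 5, 1)
  λ_3+ρ ↦ (9, 5, 1)
  λ_4+ρ ↦ (2, 5, 11)
  λ_5+ρ ↦ (2, 5, 11)
  λ_6+ρ ↦ (2, 3, 1)
  λ_7+ρ ↦ (3, 11, 4)
  λ_8+ρ ↦ (2, 5, 11)
  λ_9+ρ ↦ (4, 5, 1)
  λ_10+ρ ↦ (7, 9, 2)
  λ_11+ρ ↦ (3, 11, 4)
  λ_12+ρ ↦ (9, 5, 1)
  λ_13+ρ ↦ (2, 3, 1)
  λ_14+ρ ↦ (2, 5, 11)
  λ_15+ρ ↦ (2, 5, 11)

Linkage partition of the 15 weights (6 classes, p=19):

[[1, 9], [2, 3, 12], [4, 5, 8, 14, 15], [6, 13], [7, 11], [10]]


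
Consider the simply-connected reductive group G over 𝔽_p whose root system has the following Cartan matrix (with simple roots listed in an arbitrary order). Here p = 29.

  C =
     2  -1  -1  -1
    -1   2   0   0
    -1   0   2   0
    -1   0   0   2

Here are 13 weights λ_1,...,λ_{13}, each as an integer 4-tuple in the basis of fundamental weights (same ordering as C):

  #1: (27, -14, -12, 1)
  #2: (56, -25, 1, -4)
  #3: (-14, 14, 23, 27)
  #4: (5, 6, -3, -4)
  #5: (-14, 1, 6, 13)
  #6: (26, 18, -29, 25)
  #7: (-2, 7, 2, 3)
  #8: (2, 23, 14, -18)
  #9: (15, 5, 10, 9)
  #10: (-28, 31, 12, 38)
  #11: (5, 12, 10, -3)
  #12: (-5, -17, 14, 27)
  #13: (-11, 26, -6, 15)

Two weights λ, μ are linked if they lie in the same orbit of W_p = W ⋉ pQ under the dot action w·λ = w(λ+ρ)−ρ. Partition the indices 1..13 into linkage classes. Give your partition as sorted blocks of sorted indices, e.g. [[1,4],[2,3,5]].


Root system D_4: the 4×4 matrix C matches after relabeling.

Ā_29 reps of the 13 weights (D_4, coords as presented):

  1: (1, 12, 10, 1);  2: (1, 23, 1, 2);  3: (1, 10, 1, 3);  4: (1, 7, 2, 3);  5: (1, 7, 2, 3);  6: (1, 10, 1, 3);  7: (1, 7, 2, 3);  8: (1, 10, 1, 3);  9: (1, 7, 2, 3);  10: (1, 10, 1, 3);  11: (1, 12, 10, 1);  12: (1, 4, 5, 8);  13: (1, 12, 10, 1)

5 distinct reps among the 13 weights ⇒ 5 W_29-linkage classes:

[[1, 11, 13], [2], [3, 6, 8, 10], [4, 5, 7, 9], [12]]


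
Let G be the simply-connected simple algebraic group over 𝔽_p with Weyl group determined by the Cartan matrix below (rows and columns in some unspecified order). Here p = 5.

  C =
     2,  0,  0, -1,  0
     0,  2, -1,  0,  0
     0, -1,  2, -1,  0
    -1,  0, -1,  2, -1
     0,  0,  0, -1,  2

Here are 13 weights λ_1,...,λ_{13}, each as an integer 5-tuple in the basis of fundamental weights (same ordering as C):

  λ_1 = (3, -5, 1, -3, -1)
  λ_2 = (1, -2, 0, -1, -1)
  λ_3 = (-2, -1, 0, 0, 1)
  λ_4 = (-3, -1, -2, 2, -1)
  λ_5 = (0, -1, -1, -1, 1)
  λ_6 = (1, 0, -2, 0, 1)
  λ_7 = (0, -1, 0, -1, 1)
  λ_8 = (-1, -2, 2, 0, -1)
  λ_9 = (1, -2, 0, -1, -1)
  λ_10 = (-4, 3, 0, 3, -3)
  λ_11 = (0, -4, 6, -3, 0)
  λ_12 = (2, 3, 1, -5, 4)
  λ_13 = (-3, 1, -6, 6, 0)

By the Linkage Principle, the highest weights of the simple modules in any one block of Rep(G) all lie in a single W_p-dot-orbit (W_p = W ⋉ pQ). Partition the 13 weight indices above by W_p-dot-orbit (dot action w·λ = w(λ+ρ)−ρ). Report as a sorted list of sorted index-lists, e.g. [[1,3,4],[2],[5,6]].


C ↔ D_5 under row/col permutation; |W(D_5)| = 1920.

Folding the 13 weights λ_j+ρ into Ā_5 (reps in the given 5-coord order):

  λ_1 → (2, 0, 0, 0, 2) · λ_2 → (2, 1, 0, 0, 0) · λ_3 → (1, 0, 1, 0, 2) · λ_4 → (2, 1, 0, 0, 0) · λ_5 → (1, 0, 0, 0, 2) · λ_6 → (2, 0, 0, 0, 2) · λ_7 → (1, 0, 1, 0, 2) · λ_8 → (0, 1, 0, 1, 0) · λ_9 → (2, 1, 0, 0, 0) · λ_10 → (1, 0, 1, 0, 2) · λ_11 → (1, 1, 0, 0, 1) · λ_12 → (1, 1, 0, 0, 1) · λ_13 → (1, 0, 0, 0, 2)

The 13 indices split into 6 linkage classes (same alcove rep ⇔ same W_5-dot-orbit):

[[1, 6], [2, 4, 9], [3, 7, 10], [5, 13], [8], [11, 12]]


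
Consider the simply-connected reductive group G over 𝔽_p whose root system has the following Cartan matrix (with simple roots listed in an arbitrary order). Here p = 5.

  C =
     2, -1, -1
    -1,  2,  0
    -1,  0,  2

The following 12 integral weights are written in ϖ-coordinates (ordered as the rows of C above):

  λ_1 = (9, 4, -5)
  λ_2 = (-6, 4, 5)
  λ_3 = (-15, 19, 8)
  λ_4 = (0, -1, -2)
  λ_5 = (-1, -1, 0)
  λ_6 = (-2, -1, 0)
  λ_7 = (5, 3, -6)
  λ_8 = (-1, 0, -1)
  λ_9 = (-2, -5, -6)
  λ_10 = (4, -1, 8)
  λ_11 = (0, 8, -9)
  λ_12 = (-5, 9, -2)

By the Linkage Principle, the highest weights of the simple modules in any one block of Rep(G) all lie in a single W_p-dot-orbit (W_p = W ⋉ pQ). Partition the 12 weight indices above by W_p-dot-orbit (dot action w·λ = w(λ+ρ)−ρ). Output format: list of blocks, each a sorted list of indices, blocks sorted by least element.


Root system A_3: the 3×3 matrix C matches after relabeling.

Each λ_j+ρ reduced to Ā_5; 3-tuples below use C's row order:

  λ_1+ρ ↦ (4, 1, 0);  λ_2+ρ ↦ (4, 1, 0);  λ_3+ρ ↦ (0, 0, 1);  λ_4+ρ ↦ (0, 0, 1);  λ_5+ρ ↦ (0, 0, 1);  λ_6+ρ ↦ (0, 1, 0);  λ_7+ρ ↦ (0, 1, 0);  λ_8+ρ ↦ (0, 1, 0);  λ_9+ρ ↦ (0, 0, 1);  λ_10+ρ ↦ (0, 1, 0);  λ_11+ρ ↦ (0, 1, 2);  λ_12+ρ ↦ (0, 0, 1)

These 12 weights hit 4 W_5-dot-orbits; sizes (2, 5, 4, 1):

[[1, 2], [3, 4, 5, 9, 12], [6, 7, 8, 10], [11]]


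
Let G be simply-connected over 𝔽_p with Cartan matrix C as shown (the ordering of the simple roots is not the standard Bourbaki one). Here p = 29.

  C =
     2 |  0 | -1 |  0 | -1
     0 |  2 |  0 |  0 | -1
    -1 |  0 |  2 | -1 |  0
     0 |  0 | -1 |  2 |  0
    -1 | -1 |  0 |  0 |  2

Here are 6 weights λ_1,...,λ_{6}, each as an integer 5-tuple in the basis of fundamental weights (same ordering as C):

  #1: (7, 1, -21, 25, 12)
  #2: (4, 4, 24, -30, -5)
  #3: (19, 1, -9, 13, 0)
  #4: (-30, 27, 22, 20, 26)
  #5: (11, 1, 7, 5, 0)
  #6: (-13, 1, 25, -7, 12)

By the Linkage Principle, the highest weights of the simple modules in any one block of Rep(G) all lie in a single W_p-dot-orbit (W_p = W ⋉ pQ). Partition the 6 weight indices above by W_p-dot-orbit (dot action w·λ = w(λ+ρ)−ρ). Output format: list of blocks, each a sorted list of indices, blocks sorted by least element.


Cartan matrix: type A_5 (|W|=720); un-permuting the 5 rows.

Alcove-folded reps (p=29, 6 weights, presented ϖ-order):

    1: (12, 2, 8, 6, 1)
    2: (3, 1, 1, 23, 0)
    3: (12, 2, 8, 6, 1)
    4: (12, 2, 8, 6, 1)
    5: (12, 2, 8, 6, 1)
    6: (12, 2, 8, 6, 1)

2 distinct reps among the 6 weights ⇒ 2 W_29-linkage classes:

[[1, 3, 4, 5, 6], [2]]


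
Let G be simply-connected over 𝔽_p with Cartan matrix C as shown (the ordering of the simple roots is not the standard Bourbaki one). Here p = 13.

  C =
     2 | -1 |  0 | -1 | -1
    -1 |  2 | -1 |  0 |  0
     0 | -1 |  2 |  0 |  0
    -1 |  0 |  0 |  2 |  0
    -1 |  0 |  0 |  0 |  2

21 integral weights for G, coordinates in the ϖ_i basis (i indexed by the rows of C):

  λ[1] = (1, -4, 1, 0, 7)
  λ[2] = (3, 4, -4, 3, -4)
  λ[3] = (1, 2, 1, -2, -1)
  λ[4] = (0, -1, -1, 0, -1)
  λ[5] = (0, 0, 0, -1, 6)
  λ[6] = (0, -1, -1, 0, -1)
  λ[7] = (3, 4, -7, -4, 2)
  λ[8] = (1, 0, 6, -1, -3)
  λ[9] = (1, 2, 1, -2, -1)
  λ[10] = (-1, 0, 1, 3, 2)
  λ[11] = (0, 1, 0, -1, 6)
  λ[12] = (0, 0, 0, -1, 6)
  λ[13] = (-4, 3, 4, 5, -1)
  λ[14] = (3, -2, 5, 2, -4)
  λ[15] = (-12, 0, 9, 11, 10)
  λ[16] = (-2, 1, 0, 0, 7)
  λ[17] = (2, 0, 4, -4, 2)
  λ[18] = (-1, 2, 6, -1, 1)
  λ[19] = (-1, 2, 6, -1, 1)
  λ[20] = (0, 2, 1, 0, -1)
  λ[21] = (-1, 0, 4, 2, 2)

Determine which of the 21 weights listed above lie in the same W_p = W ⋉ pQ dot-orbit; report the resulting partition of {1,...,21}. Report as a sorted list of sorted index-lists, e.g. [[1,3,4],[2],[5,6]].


D_5 Cartan matrix, 5 simple roots permuted; ρ=(1,1,1,1,1).

Folding the 21 weights λ_j+ρ into Ā_13 (reps in the given 5-coord order):

  λ_1 → (1, 1, 1, 0, 7)
  λ_2 → (0, 1, 2, 4, 3)
  λ_3 → (1, 3, 2, 1, 0)
  λ_4 → (1, 0, 0, 1, 0)
  λ_5 → (1, 1, 1, 0, 7)
  λ_6 → (1, 0, 0, 1, 0)
  λ_7 → (0, 1, 5, 3, 3)
  λ_8 → (0, 1, 7, 0, 2)
  λ_9 → (1, 3, 2, 1, 0)
  λ_10 → (0, 1, 2, 4, 3)
  λ_11 → (1, 1, 1, 0, 7)
  λ_12 → (1, 1, 1, 0, 7)
  λ_13 → (0, 1, 5, 3, 3)
  λ_14 → (0, 1, 5, 3, 3)
  λ_15 → (1, 0, 0, 1, 0)
  λ_16 → (1, 1, 1, 0, 7)
  λ_17 → (0, 1, 5, 3, 3)
  λ_18 → (0, 1, 7, 0, 2)
  λ_19 → (0, 1, 7, 0, 2)
  λ_20 → (1, 3, 2, 1, 0)
  λ_21 → (0, 1, 5, 3, 3)

6 distinct reps among the 21 weights ⇒ 6 W_13-linkage classes:

[[1, 5, 11, 12, 16], [2, 10], [3, 9, 20], [4, 6, 15], [7, 13, 14, 17, 21], [8, 18, 19]]


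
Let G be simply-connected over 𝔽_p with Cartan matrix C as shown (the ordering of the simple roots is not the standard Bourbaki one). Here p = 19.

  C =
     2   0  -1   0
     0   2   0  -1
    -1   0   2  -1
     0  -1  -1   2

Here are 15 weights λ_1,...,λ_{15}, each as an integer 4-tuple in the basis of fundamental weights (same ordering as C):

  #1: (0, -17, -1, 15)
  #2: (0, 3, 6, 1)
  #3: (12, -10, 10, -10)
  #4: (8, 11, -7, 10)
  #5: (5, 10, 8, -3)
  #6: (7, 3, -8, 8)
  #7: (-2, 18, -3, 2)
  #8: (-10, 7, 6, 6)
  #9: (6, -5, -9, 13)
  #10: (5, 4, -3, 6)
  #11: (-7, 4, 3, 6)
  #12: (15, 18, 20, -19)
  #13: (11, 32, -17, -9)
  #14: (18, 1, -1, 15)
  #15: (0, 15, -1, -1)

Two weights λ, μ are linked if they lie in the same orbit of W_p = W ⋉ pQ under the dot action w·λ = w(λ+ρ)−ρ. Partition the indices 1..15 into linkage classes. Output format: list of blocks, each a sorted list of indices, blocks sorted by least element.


Root system A_4: the 4×4 matrix C matches after relabeling.

Alcove-folded reps (p=19, 15 weights, presented ϖ-order):

  λ_1 → (1, 16, 0, 0) · λ_2 → (1, 4, 7, 2) · λ_3 → (1, 4, 7, 2) · λ_4 → (4, 5, 2, 5) · λ_5 → (1, 4, 7, 2) · λ_6 → (1, 4, 7, 2) · λ_7 → (1, 16, 0, 0) · λ_8 → (4, 5, 2, 5) · λ_9 → (1, 4, 7, 2) · λ_10 → (4, 5, 2, 5) · λ_11 → (4, 5, 2, 5) · λ_12 → (1, 16, 0, 0) · λ_13 → (4, 5, 2, 5) · λ_14 → (1, 16, 0, 0) · λ_15 → (1, 16, 0, 0)

Partition of {1..15} into 3 W_19-dot-orbits:

[[1, 7, 12, 14, 15], [2, 3, 5, 6, 9], [4, 8, 10, 11, 13]]


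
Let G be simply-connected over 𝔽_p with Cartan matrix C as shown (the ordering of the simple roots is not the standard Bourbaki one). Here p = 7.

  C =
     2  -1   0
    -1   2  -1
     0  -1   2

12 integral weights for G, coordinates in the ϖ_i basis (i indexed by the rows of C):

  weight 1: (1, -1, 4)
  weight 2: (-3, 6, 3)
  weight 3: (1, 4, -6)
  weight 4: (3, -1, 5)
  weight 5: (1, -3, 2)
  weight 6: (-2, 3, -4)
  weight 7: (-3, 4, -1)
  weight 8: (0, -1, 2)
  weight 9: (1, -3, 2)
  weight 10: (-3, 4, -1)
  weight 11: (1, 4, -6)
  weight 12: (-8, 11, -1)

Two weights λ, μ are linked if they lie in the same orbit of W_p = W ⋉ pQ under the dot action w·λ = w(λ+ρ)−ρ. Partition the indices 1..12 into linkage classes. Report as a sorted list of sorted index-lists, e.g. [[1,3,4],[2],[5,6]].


Dynkin diagram of C (from the 4 off-diagonal −1 entries): A_3.

Each λ_j+ρ reduced to Ā_7; 3-tuples below use C's row order:

    λ_1+ρ ↦ (2, 0, 5)
    λ_2+ρ ↦ (2, 3, 0)
    λ_3+ρ ↦ (2, 0, 5)
    λ_4+ρ ↦ (1, 0, 3)
    λ_5+ρ ↦ (0, 2, 1)
    λ_6+ρ ↦ (1, 0, 3)
    λ_7+ρ ↦ (2, 3, 0)
    λ_8+ρ ↦ (1, 0, 3)
    λ_9+ρ ↦ (0, 2, 1)
    λ_10+ρ ↦ (2, 3, 0)
    λ_11+ρ ↦ (2, 0, 5)
    λ_12+ρ ↦ (2, 0, 5)

4 distinct reps among the 12 weights ⇒ 4 W_7-linkage classes:

[[1, 3, 11, 12], [2, 7, 10], [4, 6, 8], [5, 9]]


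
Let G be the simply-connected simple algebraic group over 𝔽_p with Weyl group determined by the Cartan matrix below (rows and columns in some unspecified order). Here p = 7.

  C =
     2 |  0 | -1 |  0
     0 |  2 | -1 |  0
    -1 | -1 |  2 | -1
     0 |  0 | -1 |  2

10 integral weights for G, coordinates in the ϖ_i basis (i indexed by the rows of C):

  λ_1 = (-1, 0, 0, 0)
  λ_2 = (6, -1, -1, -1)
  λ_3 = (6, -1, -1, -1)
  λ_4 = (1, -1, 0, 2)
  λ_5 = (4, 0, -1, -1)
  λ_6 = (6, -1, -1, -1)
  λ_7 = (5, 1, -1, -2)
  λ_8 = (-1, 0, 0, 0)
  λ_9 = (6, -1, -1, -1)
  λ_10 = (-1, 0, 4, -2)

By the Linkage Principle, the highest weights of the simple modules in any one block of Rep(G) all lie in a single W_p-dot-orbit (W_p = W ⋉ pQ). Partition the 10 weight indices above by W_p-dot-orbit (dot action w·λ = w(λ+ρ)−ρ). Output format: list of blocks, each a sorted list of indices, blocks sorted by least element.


Type D_4, rank 4, |W|=192; reorder rows/cols to standard.

λ_j+ρ reflected into Ā_7 (⟨·,θ^∨⟩≤7); 4-tuples as given:

  [1] (0, 1, 1, 1);  [2] (7, 0, 0, 0);  [3] (7, 0, 0, 0);  [4] (2, 0, 1, 3);  [5] (5, 1, 0, 0);  [6] (7, 0, 0, 0);  [7] (5, 1, 0, 0);  [8] (0, 1, 1, 1);  [9] (7, 0, 0, 0);  [10] (0, 1, 1, 1)

Partition of {1..10} into 4 W_7-dot-orbits:

[[1, 8, 10], [2, 3, 6, 9], [4], [5, 7]]


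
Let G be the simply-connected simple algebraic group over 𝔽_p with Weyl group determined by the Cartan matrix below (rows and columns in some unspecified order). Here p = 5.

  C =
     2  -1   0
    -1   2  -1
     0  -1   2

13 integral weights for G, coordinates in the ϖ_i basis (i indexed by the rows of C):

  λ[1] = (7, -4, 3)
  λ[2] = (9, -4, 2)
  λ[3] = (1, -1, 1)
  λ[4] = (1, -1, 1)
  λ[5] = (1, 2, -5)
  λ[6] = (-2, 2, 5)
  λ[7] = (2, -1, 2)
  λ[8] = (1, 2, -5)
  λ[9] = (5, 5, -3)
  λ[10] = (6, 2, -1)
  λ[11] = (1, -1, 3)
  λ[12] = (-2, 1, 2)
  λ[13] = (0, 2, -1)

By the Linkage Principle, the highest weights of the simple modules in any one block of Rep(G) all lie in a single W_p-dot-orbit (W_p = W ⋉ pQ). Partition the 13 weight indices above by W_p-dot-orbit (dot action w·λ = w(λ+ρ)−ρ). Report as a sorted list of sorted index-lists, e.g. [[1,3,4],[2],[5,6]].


Root system A_3: the 3×3 matrix C matches after relabeling.

Folding the 13 weights λ_j+ρ into Ā_5 (reps in the given 3-coord order):

  1: (1, 0, 3)
  2: (0, 2, 3)
  3: (2, 0, 2)
  4: (2, 0, 2)
  5: (1, 1, 3)
  6: (2, 1, 1)
  7: (2, 0, 2)
  8: (1, 1, 3)
  9: (1, 1, 3)
  10: (0, 2, 3)
  11: (1, 0, 3)
  12: (1, 1, 3)
  13: (1, 3, 0)

Linkage partition of the 13 weights (6 classes, p=5):

[[1, 11], [2, 10], [3, 4, 7], [5, 8, 9, 12], [6], [13]]


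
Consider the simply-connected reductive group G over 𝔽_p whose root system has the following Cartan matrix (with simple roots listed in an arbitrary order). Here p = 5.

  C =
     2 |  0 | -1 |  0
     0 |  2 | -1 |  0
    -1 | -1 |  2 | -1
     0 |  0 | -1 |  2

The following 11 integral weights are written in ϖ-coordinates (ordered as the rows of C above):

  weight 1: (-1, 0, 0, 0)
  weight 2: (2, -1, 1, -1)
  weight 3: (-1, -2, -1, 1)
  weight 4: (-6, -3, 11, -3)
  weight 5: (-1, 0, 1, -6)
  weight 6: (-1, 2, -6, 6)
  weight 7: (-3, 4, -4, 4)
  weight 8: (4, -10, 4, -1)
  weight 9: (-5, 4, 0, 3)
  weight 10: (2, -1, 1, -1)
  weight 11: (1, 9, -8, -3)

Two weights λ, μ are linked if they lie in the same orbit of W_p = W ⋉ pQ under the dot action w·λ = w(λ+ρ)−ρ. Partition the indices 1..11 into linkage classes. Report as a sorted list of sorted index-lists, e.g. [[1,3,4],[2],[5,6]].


D_4 Cartan matrix, 4 simple roots permuted; ρ=(1,1,1,1).

Folding the 11 weights λ_j+ρ into Ā_5 (reps in the given 4-coord order):

  λ_1+ρ ↦ (0, 1, 1, 1)
  λ_2+ρ ↦ (3, 0, 0, 0)
  λ_3+ρ ↦ (1, 0, 0, 1)
  λ_4+ρ ↦ (3, 0, 0, 0)
  λ_5+ρ ↦ (1, 0, 2, 0)
  λ_6+ρ ↦ (3, 0, 0, 0)
  λ_7+ρ ↦ (3, 0, 0, 0)
  λ_8+ρ ↦ (4, 0, 0, 1)
  λ_9+ρ ↦ (1, 0, 0, 1)
  λ_10+ρ ↦ (3, 0, 0, 0)
  λ_11+ρ ↦ (2, 0, 0, 2)

Grouping the 11 weights by Ā_5-representative: 6 linkage classes.

[[1], [2, 4, 6, 7, 10], [3, 9], [5], [8], [11]]
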